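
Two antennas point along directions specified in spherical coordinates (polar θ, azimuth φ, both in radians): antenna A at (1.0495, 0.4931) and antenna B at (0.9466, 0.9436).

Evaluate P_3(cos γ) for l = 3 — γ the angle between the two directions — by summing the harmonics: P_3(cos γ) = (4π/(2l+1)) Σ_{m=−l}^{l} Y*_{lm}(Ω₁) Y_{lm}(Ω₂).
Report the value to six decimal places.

Expand P_3 via completeness: Σ_{m} conj(Y_{3,m}) at Ω₁ times Y_{3,m} at Ω₂ —
  [-3]  conj(Y_{3,-3})(Ω₁) = 0.02486 + 0.27094j ; Y_{3,-3}(Ω₂) = -0.21223 - 0.06817j ; Δ = 0.01319 - 0.05920j
  [-2]  conj(Y_{3,-2})(Ω₁) = 0.21121 + 0.31917j ; Y_{3,-2}(Ω₂) = -0.12237 - 0.37375j ; Δ = 0.09344 - 0.11800j
  [-1]  conj(Y_{3,-1})(Ω₁) = 0.05926 + 0.03184j ; Y_{3,-1}(Ω₂) = 0.10894 - 0.15030j ; Δ = 0.01124 - 0.00544j
  [+0]  conj(Y_{3,0})(Ω₁) = -0.32708 + 0.00000j ; Y_{3,0}(Ω₂) = -0.28181 + 0.00000j ; Δ = 0.09217 + 0.00000j
  [+1]  conj(Y_{3,1})(Ω₁) = -0.05926 + 0.03184j ; Y_{3,1}(Ω₂) = -0.10894 - 0.15030j ; Δ = 0.01124 + 0.00544j
  [+2]  conj(Y_{3,2})(Ω₁) = 0.21121 - 0.31917j ; Y_{3,2}(Ω₂) = -0.12237 + 0.37375j ; Δ = 0.09344 + 0.11800j
  [+3]  conj(Y_{3,3})(Ω₁) = -0.02486 + 0.27094j ; Y_{3,3}(Ω₂) = 0.21223 - 0.06817j ; Δ = 0.01319 + 0.05920j
Accumulated sum 0.32794 + 0.00000j; after 4π/(2l+1) scaling, 0.58871 + 0.00000j ⇒ P_3 = 0.588708

0.588708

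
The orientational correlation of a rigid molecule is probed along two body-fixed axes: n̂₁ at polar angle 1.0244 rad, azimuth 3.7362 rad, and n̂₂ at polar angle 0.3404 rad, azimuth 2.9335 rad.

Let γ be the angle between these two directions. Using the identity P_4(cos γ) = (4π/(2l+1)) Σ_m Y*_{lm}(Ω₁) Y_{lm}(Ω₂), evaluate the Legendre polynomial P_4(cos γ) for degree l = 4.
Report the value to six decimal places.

Term-by-term m-sum for l=4 (normalisation 4π/9 = 1.396263):
  m=-4: Y*=-0.17042 + 0.16301j  Y=0.00370 + 0.00407j  product -0.00129 - 0.00009j
  m=-3: Y*=0.08576 - 0.39649j  Y=-0.03563 - 0.02566j  product -0.01323 + 0.01192j
  m=-2: Y*=0.08093 + 0.20170j  Y=0.17802 + 0.07868j  product -0.00146 + 0.04227j
  m=-1: Y*=0.19313 + 0.13060j  Y=-0.46903 - 0.09903j  product -0.07765 - 0.08038j
  m=+0: Y*=-0.26959 + 0.00000j  Y=0.42063 + 0.00000j  product -0.11340 + 0.00000j
  m=+1: Y*=-0.19313 + 0.13060j  Y=0.46903 - 0.09903j  product -0.07765 + 0.08038j
  m=+2: Y*=0.08093 - 0.20170j  Y=0.17802 - 0.07868j  product -0.00146 - 0.04227j
  m=+3: Y*=-0.08576 - 0.39649j  Y=0.03563 - 0.02566j  product -0.01323 - 0.01192j
  m=+4: Y*=-0.17042 - 0.16301j  Y=0.00370 - 0.00407j  product -0.00129 + 0.00009j
Total Σ_m = -0.30067 - 0.00000j. Multiply by 1.396263: -0.41981 - 0.00000j. P_4(cos γ) = -0.419811

-0.419811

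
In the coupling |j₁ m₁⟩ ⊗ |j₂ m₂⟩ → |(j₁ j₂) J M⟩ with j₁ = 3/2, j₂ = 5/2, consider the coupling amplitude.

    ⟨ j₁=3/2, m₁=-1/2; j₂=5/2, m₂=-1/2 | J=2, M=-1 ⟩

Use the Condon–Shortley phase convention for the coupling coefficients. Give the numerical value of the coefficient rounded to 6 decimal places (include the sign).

-0.545545  (= −√(25/84))

triangle: 2!·1!·3!/7! = 12/5040
(j±m)!: 1!·2!·2!·3!·1!·3! = 144
prefactor² = (2J+1)·Δ·N² = 12/7
  k=1: −1/(1!·1!·1!·1!·0!·2!) = -1/2
  k=2: +1/(2!·0!·0!·0!·1!·3!) = 1/12
Σ = -5/12  ⇒  CG² = 12/7·(-5/12)² = 25/84
CG = −√(25/84) = -0.545545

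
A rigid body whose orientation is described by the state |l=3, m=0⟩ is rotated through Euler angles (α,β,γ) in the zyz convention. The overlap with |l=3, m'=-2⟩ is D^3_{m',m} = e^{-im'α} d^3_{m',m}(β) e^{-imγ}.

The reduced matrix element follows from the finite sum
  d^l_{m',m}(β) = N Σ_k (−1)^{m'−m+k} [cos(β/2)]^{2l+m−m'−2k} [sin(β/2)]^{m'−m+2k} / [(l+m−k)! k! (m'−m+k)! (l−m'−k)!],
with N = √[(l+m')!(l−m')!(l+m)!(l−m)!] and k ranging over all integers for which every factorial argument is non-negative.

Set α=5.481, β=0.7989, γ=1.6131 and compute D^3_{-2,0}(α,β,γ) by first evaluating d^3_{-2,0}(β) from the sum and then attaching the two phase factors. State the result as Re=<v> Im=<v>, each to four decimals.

First d^3_{-2,0}(β=0.7989), then the phase factors e^{-i(-2)α} and e^{-i(0)γ}:
c=cos(0.798900/2)=0.921275, s=sin(0.798900/2)=0.388912; N=√[1·120·6·6]=65.726707
Admissible k: 2..3 (factorial args all ≥0)
  k=2: (−1)^0·65.7267/(12)·0.9213^4·0.3889^2 = +0.596788
  k=3: (−1)^1·65.7267/(12)·0.9213^2·0.3889^4 = -0.106351
d^3_{-2,0}(0.7989) = +0.596788 -0.106351 = +0.490436
Attach z-rotation phases: D = e^{-i(-2)(5.4810)}·(+0.490436)·e^{-i(0)(1.6131)} = -0.016463-0.490160i

Re=-0.0165 Im=-0.4902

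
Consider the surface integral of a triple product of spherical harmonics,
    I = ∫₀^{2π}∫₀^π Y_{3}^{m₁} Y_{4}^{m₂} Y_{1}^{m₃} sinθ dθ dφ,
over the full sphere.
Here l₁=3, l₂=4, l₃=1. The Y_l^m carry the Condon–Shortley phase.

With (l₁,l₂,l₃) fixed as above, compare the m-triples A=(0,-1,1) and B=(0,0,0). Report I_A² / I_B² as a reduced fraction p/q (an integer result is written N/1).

Shared (l₁,l₂,l₃)=(3,4,1): N and (l;000)² cancel in I_A²/I_B².
A: Δ = 6!·0!·2!/9! = 1/252; Racah Σ t=3..3: t=3:−1/72 = -1/72; ⇒ 3j(3 4 1; 0 -1 1)² = 5/126, sgn -1
B: Δ = 6!·0!·2!/9! = 1/252; Racah Σ t=3..3: t=3:−1/36 = -1/36; ⇒ 3j(3 4 1; 0 0 0)² = 4/63, sgn +1
I_A²/I_B² = (5/126)/(4/63) = 5/8

5/8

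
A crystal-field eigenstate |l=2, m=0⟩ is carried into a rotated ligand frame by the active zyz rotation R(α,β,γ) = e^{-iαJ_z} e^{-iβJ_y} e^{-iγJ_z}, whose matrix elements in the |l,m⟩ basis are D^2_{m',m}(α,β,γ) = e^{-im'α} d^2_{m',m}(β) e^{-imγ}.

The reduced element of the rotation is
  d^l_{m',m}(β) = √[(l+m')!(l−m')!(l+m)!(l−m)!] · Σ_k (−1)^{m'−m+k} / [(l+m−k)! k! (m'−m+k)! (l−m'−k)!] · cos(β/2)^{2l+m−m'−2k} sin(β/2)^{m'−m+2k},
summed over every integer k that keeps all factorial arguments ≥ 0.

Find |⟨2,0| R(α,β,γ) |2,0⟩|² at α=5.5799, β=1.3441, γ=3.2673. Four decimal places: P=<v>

First d^2_{0,0}(β=1.3441), then the phase factors e^{-i(0)α} and e^{-i(0)γ}:
With c≡cos(β/2)=0.782547 and s≡sin(β/2)=0.622592, N=[2·2·2·2]^{1/2}=4.000000
Admissible k: 0..2 (factorial args all ≥0)
  k=0: (−1)^0·4.0000/(4)·0.7825^4·0.6226^0 = +0.375009
  k=1: (−1)^1·4.0000/(1)·0.7825^2·0.6226^2 = -0.949483
  k=2: (−1)^2·4.0000/(4)·0.7825^0·0.6226^4 = +0.150249
d^2_{0,0}(1.3441) = +0.375009 -0.949483 +0.150249 = -0.424225
|D^2_{0,0}|² = |d^2_{0,0}(β)|² = (-0.424225)² = 0.179967 (the z-rotation phases have unit modulus)

P=0.1800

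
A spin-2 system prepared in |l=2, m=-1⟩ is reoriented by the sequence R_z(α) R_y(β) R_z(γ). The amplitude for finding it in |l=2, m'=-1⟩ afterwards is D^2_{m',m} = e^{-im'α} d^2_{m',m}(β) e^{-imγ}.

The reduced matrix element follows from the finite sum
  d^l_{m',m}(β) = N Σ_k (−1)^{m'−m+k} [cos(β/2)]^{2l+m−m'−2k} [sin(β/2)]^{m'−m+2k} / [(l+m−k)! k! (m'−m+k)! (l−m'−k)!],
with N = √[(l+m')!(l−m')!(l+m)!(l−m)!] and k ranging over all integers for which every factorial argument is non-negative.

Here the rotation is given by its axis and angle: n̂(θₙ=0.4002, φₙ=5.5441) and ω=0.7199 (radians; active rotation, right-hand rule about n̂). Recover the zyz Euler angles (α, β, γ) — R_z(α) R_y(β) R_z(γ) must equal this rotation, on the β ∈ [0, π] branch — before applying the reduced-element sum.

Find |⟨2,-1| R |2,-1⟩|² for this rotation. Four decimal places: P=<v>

Axis–angle → zyz. n̂ = (sinθₙcosφₙ, sinθₙsinφₙ, cosθₙ) = (+0.287949, -0.262441, +0.920983), ω = 0.7199.
R = I cosω + sinω [n̂]ₓ + (1−cosω) n̂n̂ᵀ gives
  R = [+0.772445, -0.625964, -0.107227; +0.588462, +0.768962, -0.249821; +0.238833, +0.129874, +0.962337]
β = atan2(√(R₁₃²+R₂₃²), R₃₃) = 0.275326; α = atan2(R₂₃, R₁₃) mod 2π = 4.306954; γ = atan2(R₃₂, −R₃₁) mod 2π = 2.643532
D^2_{-1,-1}(4.3070,0.2753,2.6435) = e^{-i·-1·4.3070}·d^2_{-1,-1}(0.2753)·e^{-i·-1·2.6435}. Compute d first:
Half-angle: c=0.990539, s=0.137229. N=√(1·6·1·6)=6.000000
Admissible k: 0..1 (factorial args all ≥0)
  k=0: (−1)^0·6.0000/(6)·0.9905^4·0.1372^0 = +0.962691
  k=1: (−1)^1·6.0000/(2)·0.9905^2·0.1372^2 = -0.055431
d^2_{-1,-1}(0.2753) = +0.962691 -0.055431 = +0.907260
|D^2_{-1,-1}|² = |d^2_{-1,-1}(β)|² = (+0.907260)² = 0.823121 (the z-rotation phases have unit modulus)

P=0.8231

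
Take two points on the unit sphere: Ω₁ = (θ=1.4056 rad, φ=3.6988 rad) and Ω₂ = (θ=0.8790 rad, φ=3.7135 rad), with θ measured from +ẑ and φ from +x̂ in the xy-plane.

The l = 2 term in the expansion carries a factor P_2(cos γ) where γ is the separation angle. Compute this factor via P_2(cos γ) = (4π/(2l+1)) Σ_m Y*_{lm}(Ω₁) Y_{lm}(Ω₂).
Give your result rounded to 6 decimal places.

Expand P_2 via completeness: Σ_{m} conj(Y_{2,m}) at Ω₁ times Y_{2,m} at Ω₂ —
  [-2]  conj(Y_{2,-2})(Ω₁) = +0.165629+0.337363i ; Y_{2,-2}(Ω₂) = +0.094869-0.208515i ; Δ = +0.086058-0.002531i
  [-1]  conj(Y_{2,-1})(Ω₁) = -0.106358-0.066268i ; Y_{2,-1}(Ω₂) = -0.319132+0.205413i ; Δ = +0.047554-0.000699i
  [+0]  conj(Y_{2,0})(Ω₁) = -0.289805-0.000000i ; Y_{2,0}(Ω₂) = +0.069648+0.000000i ; Δ = -0.020184-0.000000i
  [+1]  conj(Y_{2,1})(Ω₁) = +0.106358-0.066268i ; Y_{2,1}(Ω₂) = +0.319132+0.205413i ; Δ = +0.047554+0.000699i
  [+2]  conj(Y_{2,2})(Ω₁) = +0.165629-0.337363i ; Y_{2,2}(Ω₂) = +0.094869+0.208515i ; Δ = +0.086058+0.002531i
Accumulated sum +0.247041+0.000000i; after 4π/(2l+1) scaling, +0.620882+0.000000i ⇒ P_2 = 0.620882

0.620882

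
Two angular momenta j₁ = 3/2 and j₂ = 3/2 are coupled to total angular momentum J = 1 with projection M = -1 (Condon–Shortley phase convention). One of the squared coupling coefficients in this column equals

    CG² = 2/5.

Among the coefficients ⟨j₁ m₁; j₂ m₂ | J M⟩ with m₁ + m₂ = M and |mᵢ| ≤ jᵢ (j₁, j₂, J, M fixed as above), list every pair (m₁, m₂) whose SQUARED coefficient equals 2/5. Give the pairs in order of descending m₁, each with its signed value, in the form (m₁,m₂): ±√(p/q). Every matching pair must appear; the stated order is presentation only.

Admissible pairs with m₁+m₂ = M = -1: (-3/2,1/2), (-1/2,-1/2), (1/2,-3/2)
  (m₁,m₂)=(1/2,-3/2): CG² = 3/10, CG = +√(3/10)
  (m₁,m₂)=(-1/2,-1/2): CG² = 2/5, CG = −√(2/5)   ← matches the target
  (m₁,m₂)=(-3/2,1/2): CG² = 3/10, CG = +√(3/10)
Pairs with CG² = 2/5: (-1/2,-1/2): −√(2/5)

(-1/2,-1/2): −√(2/5)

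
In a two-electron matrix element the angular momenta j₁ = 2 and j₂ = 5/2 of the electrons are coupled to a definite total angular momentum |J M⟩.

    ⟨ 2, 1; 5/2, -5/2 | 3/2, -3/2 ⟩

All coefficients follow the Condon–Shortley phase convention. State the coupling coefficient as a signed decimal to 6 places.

+0.534522  (= +√(2/7))

triangle: 3!*1!*2!/7! = 12/5040
(j±m)!: 3!*1!*0!*5!*0!*3! = 4320
prefactor² = (2J+1)*Δ*N² = 288/7
  k=0: +1/(0!*3!*1!*0!*0!*2!) = 1/12
Σ = 1/12  ⇒  CG² = 288/7*(1/12)² = 2/7
CG = +√(2/7) = +0.534522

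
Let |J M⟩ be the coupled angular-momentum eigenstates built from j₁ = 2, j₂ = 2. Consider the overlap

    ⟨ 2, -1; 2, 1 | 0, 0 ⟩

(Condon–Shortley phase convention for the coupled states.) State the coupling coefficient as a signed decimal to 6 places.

triangle: 4!×0!×0!/5! = 24/120
(j±m)!: 1!×3!×3!×1!×0!×0! = 36
prefactor² = (2J+1)×Δ×N² = 36/5
  k=3: −1/(3!×1!×0!×0!×0!×0!) = -1/6
Σ = -1/6  ⇒  CG² = 36/5×(-1/6)² = 1/5
CG = −√(1/5) = -0.447214

−√(1/5) = -0.447214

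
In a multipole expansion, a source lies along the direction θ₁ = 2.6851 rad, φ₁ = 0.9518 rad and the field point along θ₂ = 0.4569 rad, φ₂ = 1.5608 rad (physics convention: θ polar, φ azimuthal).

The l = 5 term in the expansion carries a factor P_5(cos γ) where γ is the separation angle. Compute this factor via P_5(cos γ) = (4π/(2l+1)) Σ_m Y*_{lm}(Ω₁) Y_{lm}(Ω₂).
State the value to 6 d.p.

0.261726

Summing Y*_{l m}(θ₁,φ₁)·Y_{l m}(θ₂,φ₂) over m ∈ [−5, 5]; prefactor 4π/(2·5+1) = 1.142397:
  [-5]  conj(Y_{5,-5})(Ω₁) = 0.00036 - 0.00772j ; Y_{5,-5}(Ω₂) = 0.00039 - 0.00775j ; Δ = -0.00006 - 0.00001j
  [-4]  conj(Y_{5,-4})(Ω₁) = 0.03912 + 0.03072j ; Y_{5,-4}(Ω₂) = 0.04986 + 0.00199j ; Δ = 0.00189 + 0.00161j
  [-3]  conj(Y_{5,-3})(Ω₁) = -0.17769 + 0.05229j ; Y_{5,-3}(Ω₂) = -0.00557 + 0.18552j ; Δ = -0.00871 - 0.03326j
  [-2]  conj(Y_{5,-2})(Ω₁) = 0.13684 - 0.39589j ; Y_{5,-2}(Ω₂) = -0.41911 - 0.00838j ; Δ = -0.06067 + 0.16477j
  [-1]  conj(Y_{5,-1})(Ω₁) = 0.27460 + 0.38546j ; Y_{5,-1}(Ω₂) = 0.00473 - 0.47274j ; Δ = 0.18352 - 0.12799j
  [+0]  conj(Y_{5,0})(Ω₁) = 0.05276 + 0.00000j ; Y_{5,0}(Ω₂) = -0.05382 + 0.00000j ; Δ = -0.00284 + 0.00000j
  [+1]  conj(Y_{5,1})(Ω₁) = -0.27460 + 0.38546j ; Y_{5,1}(Ω₂) = -0.00473 - 0.47274j ; Δ = 0.18352 + 0.12799j
  [+2]  conj(Y_{5,2})(Ω₁) = 0.13684 + 0.39589j ; Y_{5,2}(Ω₂) = -0.41911 + 0.00838j ; Δ = -0.06067 - 0.16477j
  [+3]  conj(Y_{5,3})(Ω₁) = 0.17769 + 0.05229j ; Y_{5,3}(Ω₂) = 0.00557 + 0.18552j ; Δ = -0.00871 + 0.03326j
  [+4]  conj(Y_{5,4})(Ω₁) = 0.03912 - 0.03072j ; Y_{5,4}(Ω₂) = 0.04986 - 0.00199j ; Δ = 0.00189 - 0.00161j
  [+5]  conj(Y_{5,5})(Ω₁) = -0.00036 - 0.00772j ; Y_{5,5}(Ω₂) = -0.00039 - 0.00775j ; Δ = -0.00006 + 0.00001j
Total Σ_m = 0.22910 - 0.00000j. Multiply by 1.142397: 0.26173 - 0.00000j. P_5(cos γ) = 0.261726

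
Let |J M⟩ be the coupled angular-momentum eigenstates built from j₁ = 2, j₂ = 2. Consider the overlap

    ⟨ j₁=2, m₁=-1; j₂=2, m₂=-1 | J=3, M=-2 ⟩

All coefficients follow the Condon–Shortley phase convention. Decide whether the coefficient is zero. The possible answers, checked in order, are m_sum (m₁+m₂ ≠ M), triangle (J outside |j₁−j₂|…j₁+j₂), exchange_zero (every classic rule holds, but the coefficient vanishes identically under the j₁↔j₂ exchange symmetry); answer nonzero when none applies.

m-sum: m₁+m₂ = -1+(-1) = -2, M = -2  ✓
triangle: |j₁−j₂| = 0 ≤ J = 3 ≤ j₁+j₂ = 4  ✓
exchange: j₁=j₂ and m₁=m₂, and (−1)^(j₁+j₂−J) = (−1)^1 = −1 forces ⟨j₁m₁;j₂m₂|JM⟩ = −⟨j₂m₂;j₁m₁|JM⟩ = −⟨j₁m₁;j₂m₂|JM⟩ ⇒ the coefficient vanishes identically
Racah sum check: Σ_k collapses to 0 ⇒ CG = 0

exchange_zero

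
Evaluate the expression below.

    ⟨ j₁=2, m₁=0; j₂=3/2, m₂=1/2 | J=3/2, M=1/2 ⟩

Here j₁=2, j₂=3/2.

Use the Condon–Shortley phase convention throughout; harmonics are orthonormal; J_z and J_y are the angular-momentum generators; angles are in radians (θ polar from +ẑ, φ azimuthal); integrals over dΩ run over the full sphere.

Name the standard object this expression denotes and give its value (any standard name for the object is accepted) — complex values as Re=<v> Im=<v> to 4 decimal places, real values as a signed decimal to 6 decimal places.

Clebsch–Gordan coefficient, −√(1/5) ≈ -0.447214

This is a Clebsch–Gordan (vector-coupling) coefficient.
triangle: 2!×2!×1!/6! = 4/720
(j±m)!: 2!×2!×2!×1!×2!×1! = 16
prefactor² = (2J+1)×Δ×N² = 16/45
  k=1: −1/(1!×1!×1!×1!×1!×0!) = -1
  k=2: +1/(2!×0!×0!×0!×2!×1!) = 1/4
Σ = -3/4  ⇒  CG² = 16/45×(-3/4)² = 1/5
CG = −√(1/5) = -0.447214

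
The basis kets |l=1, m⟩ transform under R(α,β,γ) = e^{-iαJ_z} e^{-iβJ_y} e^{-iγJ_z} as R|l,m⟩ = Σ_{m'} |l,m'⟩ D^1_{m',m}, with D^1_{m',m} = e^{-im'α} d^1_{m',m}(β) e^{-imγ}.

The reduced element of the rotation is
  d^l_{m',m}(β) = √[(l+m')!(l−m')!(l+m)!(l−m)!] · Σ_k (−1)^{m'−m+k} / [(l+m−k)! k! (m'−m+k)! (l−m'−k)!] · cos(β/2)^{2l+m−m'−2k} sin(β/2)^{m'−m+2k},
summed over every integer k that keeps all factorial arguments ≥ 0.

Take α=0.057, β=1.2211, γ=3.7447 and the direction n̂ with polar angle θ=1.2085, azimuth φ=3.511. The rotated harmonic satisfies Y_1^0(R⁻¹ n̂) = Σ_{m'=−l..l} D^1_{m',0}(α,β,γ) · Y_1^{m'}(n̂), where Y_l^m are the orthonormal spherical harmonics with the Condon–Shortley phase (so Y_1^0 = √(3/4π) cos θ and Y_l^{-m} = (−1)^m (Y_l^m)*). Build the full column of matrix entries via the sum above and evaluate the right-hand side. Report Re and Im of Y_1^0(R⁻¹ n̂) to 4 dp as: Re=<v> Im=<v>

Need the full column D^1_{m',0} for m'=−1..1 at α=0.0570, β=1.2211, γ=3.7447.
cos(β/2)=0.819333, sin(β/2)=0.573318
d^1_{-1,0}: single k=1 term ⇒ +0.664310;  D = +0.663232+0.037845i
d^1_{0,0}: k∈[0..1] ⇒ +0.671306 -0.328694 = +0.342613;  D = +0.342613+0.000000i
d^1_{1,0}: single k=0 term ⇒ -0.664310;  D = -0.663232+0.037845i
Y_1^{m'}(θ=1.2085,φ=3.511) and Σ D·Y over m':
  (+0.6632+0.0378i)·(-0.3013+0.1166i)  (+0.3426+0.0000i)·(+0.1732+0.0000i)  (-0.6632+0.0378i)·(+0.3013+0.1166i)
Y_1^0(R⁻¹ n̂) = -0.349126+0.000000i

Re=-0.3491 Im=0.0000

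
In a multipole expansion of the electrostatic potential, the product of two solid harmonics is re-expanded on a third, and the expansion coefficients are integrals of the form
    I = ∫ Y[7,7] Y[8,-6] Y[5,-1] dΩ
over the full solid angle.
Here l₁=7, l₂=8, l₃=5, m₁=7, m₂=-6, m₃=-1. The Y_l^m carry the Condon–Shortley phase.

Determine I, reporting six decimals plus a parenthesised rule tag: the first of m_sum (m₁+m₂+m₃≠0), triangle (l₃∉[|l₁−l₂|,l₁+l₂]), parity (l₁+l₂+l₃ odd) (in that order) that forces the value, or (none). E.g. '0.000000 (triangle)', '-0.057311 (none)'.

0.179145 (none)

m-sum 0 ✓  L=20 even ✓  1≤5≤15 ✓
Π(2lᵢ+1) = 15×17×11 = 2805
triangle coeff Δ(7,8,5) = 1/814773960
Σ_t [3,7]: t=3:−1/87091200 t=4:+1/4976640 t=5:−1/2073600 t=6:+1/4976640 t=7:−1/87091200 = -1/9676800
(3j)²=360/46189 [(7 8 5; 0 0 0)], sign=+1
Σ_t [0,0]: t=0:+1/4180377600 = 1/4180377600
(3j)²=143/7752 [(7 8 5; 7 -6 -1)], sign=+1
⇒ 4πI² = 2475/6137
I = (+1)√(2475/6137/(4π)) = 0.17914497
No selection rule forces the value: the integral is nonzero (none).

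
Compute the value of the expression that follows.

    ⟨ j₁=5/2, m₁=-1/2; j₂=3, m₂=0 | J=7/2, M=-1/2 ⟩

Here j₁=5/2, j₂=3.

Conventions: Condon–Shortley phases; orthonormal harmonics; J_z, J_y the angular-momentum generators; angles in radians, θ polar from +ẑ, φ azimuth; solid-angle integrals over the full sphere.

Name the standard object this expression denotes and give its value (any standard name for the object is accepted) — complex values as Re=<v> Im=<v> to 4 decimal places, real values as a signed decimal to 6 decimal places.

This is a Clebsch–Gordan (vector-coupling) coefficient.
√[8·2!3!4!/10! · 2!3!3!3!3!4!] = √(6912/175)
  +(−1)^0/∏(0,2,3,3,0,1)! = 1/72  (running 1/72)
  +(−1)^1/∏(1,1,2,2,1,2)! = -1/8  (running -1/9)
  +(−1)^2/∏(2,0,1,1,2,3)! = 1/24  (running -5/72)
⟨..|..⟩ = √(6912/175)·(-5/72) = -0.436436

Clebsch–Gordan coefficient, −√(4/21) ≈ -0.436436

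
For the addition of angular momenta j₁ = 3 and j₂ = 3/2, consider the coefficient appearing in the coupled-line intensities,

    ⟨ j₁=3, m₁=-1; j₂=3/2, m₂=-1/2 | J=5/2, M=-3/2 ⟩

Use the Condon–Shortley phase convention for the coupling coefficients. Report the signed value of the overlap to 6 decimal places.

-0.591608  (= −√(7/20))

j₁+j₂−J=2  J+j₁−j₂=4  J−j₁+j₂=1  j₁+j₂+J+1=8
(j₁±m₁, j₂±m₂, J±M) = (2,4,1,2,1,4)
P² = 576/35
sum k=0..1:
  [0] +1/48 = 1/48
  [1] −1/6 = -1/6
S = -7/48
C² = P²·S² = 7/20 ; C = -0.591608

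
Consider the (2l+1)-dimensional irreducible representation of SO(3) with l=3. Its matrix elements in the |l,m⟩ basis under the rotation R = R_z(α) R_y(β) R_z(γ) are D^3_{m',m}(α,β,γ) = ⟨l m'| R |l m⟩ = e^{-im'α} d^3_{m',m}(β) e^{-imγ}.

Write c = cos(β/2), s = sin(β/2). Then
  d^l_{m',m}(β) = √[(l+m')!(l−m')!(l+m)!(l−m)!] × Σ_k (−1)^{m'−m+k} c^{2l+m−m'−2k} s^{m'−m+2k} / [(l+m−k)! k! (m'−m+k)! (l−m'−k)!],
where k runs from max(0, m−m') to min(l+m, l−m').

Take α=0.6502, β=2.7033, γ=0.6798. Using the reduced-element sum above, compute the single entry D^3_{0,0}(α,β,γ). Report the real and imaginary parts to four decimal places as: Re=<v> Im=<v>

Re=-0.4978 Im=0.0000

Split into d^3_{0,0}(β=2.7033) × two z-phases.
Half-angle: c=0.217396, s=0.976083. N=√(6·6·6·6)=36.000000
k∈{0,1,2,3} keeps every argument non-negative
  k=0: (−1)^0·36.0000/(36)·0.2174^6·0.9761^0 = +0.000106
  k=1: (−1)^1·36.0000/(4)·0.2174^4·0.9761^2 = -0.019153
  k=2: (−1)^2·36.0000/(4)·0.2174^2·0.9761^4 = +0.386096
  k=3: (−1)^3·36.0000/(36)·0.2174^0·0.9761^6 = -0.864812
d^3_{0,0}(2.7033) = +0.000106 -0.019153 +0.386096 -0.864812 = -0.497763
D = (+1.000000+0.000000i)·(-0.497763)·(+1.000000+0.000000i) = -0.497763+0.000000i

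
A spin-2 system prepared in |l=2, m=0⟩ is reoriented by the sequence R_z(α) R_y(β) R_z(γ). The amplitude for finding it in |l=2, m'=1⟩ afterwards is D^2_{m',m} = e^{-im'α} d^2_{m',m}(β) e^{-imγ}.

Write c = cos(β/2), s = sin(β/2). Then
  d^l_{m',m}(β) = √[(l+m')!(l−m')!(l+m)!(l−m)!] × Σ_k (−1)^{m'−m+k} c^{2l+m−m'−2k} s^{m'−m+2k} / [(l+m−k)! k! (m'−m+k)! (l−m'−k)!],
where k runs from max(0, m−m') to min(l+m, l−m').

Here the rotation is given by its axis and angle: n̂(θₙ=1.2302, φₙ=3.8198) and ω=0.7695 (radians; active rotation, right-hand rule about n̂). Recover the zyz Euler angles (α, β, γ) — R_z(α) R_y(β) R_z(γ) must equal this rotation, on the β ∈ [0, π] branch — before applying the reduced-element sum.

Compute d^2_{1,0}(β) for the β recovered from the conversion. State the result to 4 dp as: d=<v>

Axis–angle → zyz. n̂ = (sinθₙcosφₙ, sinθₙsinφₙ, cosθₙ) = (-0.733967, -0.591358, +0.334049), ω = 0.7695.
R = I cosω + sinω [n̂]ₓ + (1−cosω) n̂n̂ᵀ gives
  R = [+0.870035, -0.110137, -0.480530; +0.354710, +0.816785, +0.455021; +0.342375, -0.566333, +0.749698]
β = atan2(√(R₁₃²+R₂₃²), R₃₃) = 0.723191; α = atan2(R₂₃, R₁₃) mod 2π = 2.383455; γ = atan2(R₃₂, −R₃₁) mod 2π = 4.168632
d^2_{1,0}(β=0.7232) via the finite sum:
Half-angle: c=0.935334, s=0.353767. N=√(6·1·2·2)=4.898979
k∈{0,1} keeps every argument non-negative
  k=0: (−1)^1·4.8990/(2)·0.9353^3·0.3538^1 = -0.709076
  k=1: (−1)^2·4.8990/(2)·0.9353^1·0.3538^3 = +0.101436
d^2_{1,0}(0.7232) = -0.709076 +0.101436 = -0.607639

d=-0.6076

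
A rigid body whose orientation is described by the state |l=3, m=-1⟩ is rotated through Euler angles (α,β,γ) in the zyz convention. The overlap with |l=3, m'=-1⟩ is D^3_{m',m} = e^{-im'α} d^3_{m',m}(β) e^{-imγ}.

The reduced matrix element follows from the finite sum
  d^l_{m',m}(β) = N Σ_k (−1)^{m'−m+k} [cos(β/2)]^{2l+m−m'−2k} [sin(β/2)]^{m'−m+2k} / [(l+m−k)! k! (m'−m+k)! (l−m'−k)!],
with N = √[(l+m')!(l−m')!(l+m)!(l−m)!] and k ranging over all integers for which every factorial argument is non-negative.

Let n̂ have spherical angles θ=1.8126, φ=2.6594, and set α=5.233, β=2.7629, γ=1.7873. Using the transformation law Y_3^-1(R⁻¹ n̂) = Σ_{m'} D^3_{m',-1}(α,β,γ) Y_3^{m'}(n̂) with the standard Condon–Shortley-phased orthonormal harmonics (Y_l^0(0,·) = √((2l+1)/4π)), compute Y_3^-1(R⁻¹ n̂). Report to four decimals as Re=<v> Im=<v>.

Re=0.2166 Im=-0.2243

Need the full column D^3_{m',-1} for m'=−3..3 at α=5.2330, β=2.7629, γ=1.7873.
cos(β/2)=0.188217, sin(β/2)=0.982127
d^3_{-3,-1}: single k=2 term ⇒ +0.004688;  D = +0.000966-0.004588i
d^3_{-2,-1}: k∈[1..2] ⇒ +0.000734 -0.039949 = -0.039216;  D = -0.037310+0.012078i
d^3_{-1,-1}: k∈[0..2] ⇒ +0.000044 -0.009684 +0.197761 = +0.188121;  D = +0.139287+0.126446i
d^3_{0,-1}: k∈[0..2] ⇒ -0.000804 +0.065643 -0.595784 = -0.530944;  D = +0.114055-0.518549i
d^3_{1,-1}: k∈[0..2] ⇒ +0.007263 -0.263681 +0.897444 = +0.641026;  D = -0.611612+0.191950i
d^3_{2,-1}: k∈[0..1] ⇒ -0.039949 +0.543874 = +0.503924;  D = -0.370060-0.342046i
d^3_{3,-1}: single k=0 term ⇒ +0.127654;  D = +0.028539-0.124423i
Y_3^{m'}(θ=1.8126,φ=2.6594) and Σ D·Y over m':
  (+0.0010-0.0046i)·(-0.0473-0.3789i)  (-0.0373+0.0121i)·(-0.1315-0.1896i)  (+0.1393+0.1264i)·(+0.1983+0.1038i)  (+0.1141-0.5185i)·(+0.2425+0.0000i)  (-0.6116+0.1919i)·(-0.1983+0.1038i)  (-0.3701-0.3420i)·(-0.1315+0.1896i)  (+0.0285-0.1244i)·(+0.0473-0.3789i)
Y_3^-1(R⁻¹ n̂) = +0.216615-0.224280i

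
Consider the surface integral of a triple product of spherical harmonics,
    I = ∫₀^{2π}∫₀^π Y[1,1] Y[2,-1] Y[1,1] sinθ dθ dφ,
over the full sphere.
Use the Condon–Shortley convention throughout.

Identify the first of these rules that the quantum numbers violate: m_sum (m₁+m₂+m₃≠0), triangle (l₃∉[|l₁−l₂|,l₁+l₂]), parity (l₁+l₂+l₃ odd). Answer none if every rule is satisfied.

m_sum

azimuthal sum: 1 − 1 + 1 = 1  ✗
1 ≤ 1 ≤ 3 (triangle on l)
L = 1 + 2 + 1 = 4 (even)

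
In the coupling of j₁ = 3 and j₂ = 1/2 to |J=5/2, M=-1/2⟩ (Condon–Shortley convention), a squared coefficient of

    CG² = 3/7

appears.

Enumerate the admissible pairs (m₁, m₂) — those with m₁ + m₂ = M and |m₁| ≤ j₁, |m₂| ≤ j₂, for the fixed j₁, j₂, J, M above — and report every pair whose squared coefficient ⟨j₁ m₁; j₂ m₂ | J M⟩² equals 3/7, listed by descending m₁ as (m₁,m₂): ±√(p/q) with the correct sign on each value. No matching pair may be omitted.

(0,-1/2): +√(3/7)

Admissible pairs with m₁+m₂ = M = -1/2: (-1,1/2), (0,-1/2)
  (m₁,m₂)=(0,-1/2): CG² = 3/7, CG = +√(3/7)   ← matches the target
  (m₁,m₂)=(-1,1/2): CG² = 4/7, CG = −√(4/7)
Pairs with CG² = 3/7: (0,-1/2): +√(3/7)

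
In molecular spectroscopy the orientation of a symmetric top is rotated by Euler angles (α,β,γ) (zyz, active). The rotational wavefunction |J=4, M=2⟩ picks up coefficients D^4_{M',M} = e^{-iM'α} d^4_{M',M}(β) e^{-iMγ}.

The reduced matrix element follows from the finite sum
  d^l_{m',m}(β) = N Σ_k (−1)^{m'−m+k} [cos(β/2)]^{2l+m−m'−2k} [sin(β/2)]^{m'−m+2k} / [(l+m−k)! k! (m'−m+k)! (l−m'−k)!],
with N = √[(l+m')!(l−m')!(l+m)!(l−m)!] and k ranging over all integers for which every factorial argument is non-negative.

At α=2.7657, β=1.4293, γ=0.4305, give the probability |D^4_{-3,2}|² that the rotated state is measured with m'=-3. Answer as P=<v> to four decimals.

P=0.1918

First d^4_{-3,2}(β=1.4293), then the phase factors e^{-i(-3)α} and e^{-i(2)γ}:
c=cos(1.429300/2)=0.755323, s=sin(1.429300/2)=0.655353; N=√[1·5040·720·2]=2693.993318
k: max(0,(2)−(-3))=5 … min(4+(2),4−(-3))=6
  k=5: (−1)^0·2693.9933/(240)·0.7553^3·0.6554^5 = +0.584736
  k=6: (−1)^1·2693.9933/(720)·0.7553^1·0.6554^7 = -0.146732
d^4_{-3,2}(1.4293) = +0.584736 -0.146732 = +0.438004
|D^4_{-3,2}|² = |d^4_{-3,2}(β)|² = (+0.438004)² = 0.191847 (the z-rotation phases have unit modulus)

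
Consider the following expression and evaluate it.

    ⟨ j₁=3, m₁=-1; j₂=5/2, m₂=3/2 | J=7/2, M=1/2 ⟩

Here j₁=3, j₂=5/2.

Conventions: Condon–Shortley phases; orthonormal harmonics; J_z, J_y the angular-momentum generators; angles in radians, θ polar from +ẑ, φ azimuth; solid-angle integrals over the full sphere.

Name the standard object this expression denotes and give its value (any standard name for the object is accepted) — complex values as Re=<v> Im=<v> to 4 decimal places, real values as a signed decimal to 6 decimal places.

Clebsch–Gordan coefficient, +√(8/63) ≈ +0.356348

This is a Clebsch–Gordan (vector-coupling) coefficient.
j₁+j₂−J=2  J+j₁−j₂=4  J−j₁+j₂=3  j₁+j₂+J+1=10
(j₁±m₁, j₂±m₂, J±M) = (2,4,4,1,4,3)
P² = 18432/175
sum k=1..2:
  [1] −1/36 = -1/36
  [2] +1/16 = 1/16
S = 5/144
C² = P²·S² = 8/63 ; C = +0.356348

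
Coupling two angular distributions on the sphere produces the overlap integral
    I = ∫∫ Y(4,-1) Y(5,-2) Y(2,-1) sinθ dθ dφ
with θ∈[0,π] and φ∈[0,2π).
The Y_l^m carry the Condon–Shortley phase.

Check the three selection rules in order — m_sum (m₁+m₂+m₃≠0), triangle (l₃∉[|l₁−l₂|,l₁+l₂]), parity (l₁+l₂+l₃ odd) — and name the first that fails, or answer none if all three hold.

m_sum

m₁+m₂+m₃ = -1 − 2 − 1 = -4  ✗
triangle: |4−5|=1 ≤ l₃=2 ≤ 4+5=9
parity: l₁+l₂+l₃ = 11 is odd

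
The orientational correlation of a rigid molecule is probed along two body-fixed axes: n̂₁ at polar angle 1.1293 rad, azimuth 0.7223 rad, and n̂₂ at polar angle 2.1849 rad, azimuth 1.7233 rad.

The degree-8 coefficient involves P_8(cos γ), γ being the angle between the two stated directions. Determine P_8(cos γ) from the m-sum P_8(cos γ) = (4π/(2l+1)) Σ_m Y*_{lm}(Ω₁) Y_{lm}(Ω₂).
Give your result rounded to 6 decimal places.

Expand P_8 via completeness: Σ_{m} conj(Y_{8,m}) at Ω₁ times Y_{8,m} at Ω₂ —
  term(m=-8) = (-0.003622, -0.023332)   from Y*(Ω₁)=(0.201418, -0.111290), Y(Ω₂)=(0.035258, -0.096360)
  term(m=-7) = (-0.094323, 0.083366)   from Y*(Ω₁)=(0.146596, -0.409581), Y(Ω₂)=(-0.253492, -0.139562)
  term(m=-6) = (0.153530, 0.043681)   from Y*(Ω₁)=(-0.132120, -0.332147), Y(Ω₂)=(-0.272294, 0.353924)
  term(m=-5) = (0.005354, 0.017772)   from Y*(Ω₁)=(0.048904, 0.024836), Y(Ω₂)=(0.233749, 0.244697)
  term(m=-4) = (-0.016375, 0.019113)   from Y*(Ω₁)=(0.345886, -0.089201), Y(Ω₂)=(-0.057751, 0.040365)
  term(m=-3) = (0.044734, 0.006240)   from Y*(Ω₁)=(0.069219, -0.102028), Y(Ω₂)=(0.161819, 0.328664)
  term(m=-2) = (0.015368, 0.033404)   from Y*(Ω₁)=(0.037450, 0.295179), Y(Ω₂)=(0.117873, -0.037110)
  term(m=-1) = (-0.031674, 0.049438)   from Y*(Ω₁)=(0.140265, 0.123594), Y(Ω₂)=(0.047711, 0.310420)
  term(m=+0) = (-0.047436, -0.000000)   from Y*(Ω₁)=(-0.272558, -0.000000), Y(Ω₂)=(0.174040, 0.000000)
  term(m=+1) = (-0.031674, -0.049438)   from Y*(Ω₁)=(-0.140265, 0.123594), Y(Ω₂)=(-0.047711, 0.310420)
  term(m=+2) = (0.015368, -0.033404)   from Y*(Ω₁)=(0.037450, -0.295179), Y(Ω₂)=(0.117873, 0.037110)
  term(m=+3) = (0.044734, -0.006240)   from Y*(Ω₁)=(-0.069219, -0.102028), Y(Ω₂)=(-0.161819, 0.328664)
  term(m=+4) = (-0.016375, -0.019113)   from Y*(Ω₁)=(0.345886, 0.089201), Y(Ω₂)=(-0.057751, -0.040365)
  term(m=+5) = (0.005354, -0.017772)   from Y*(Ω₁)=(-0.048904, 0.024836), Y(Ω₂)=(-0.233749, 0.244697)
  term(m=+6) = (0.153530, -0.043681)   from Y*(Ω₁)=(-0.132120, 0.332147), Y(Ω₂)=(-0.272294, -0.353924)
  term(m=+7) = (-0.094323, -0.083366)   from Y*(Ω₁)=(-0.146596, -0.409581), Y(Ω₂)=(0.253492, -0.139562)
  term(m=+8) = (-0.003622, 0.023332)   from Y*(Ω₁)=(0.201418, 0.111290), Y(Ω₂)=(0.035258, 0.096360)
Total Σ_m = (0.098549, -0.000000). Multiply by 0.739198: (0.072847, -0.000000). P_8(cos γ) = 0.072847

0.072847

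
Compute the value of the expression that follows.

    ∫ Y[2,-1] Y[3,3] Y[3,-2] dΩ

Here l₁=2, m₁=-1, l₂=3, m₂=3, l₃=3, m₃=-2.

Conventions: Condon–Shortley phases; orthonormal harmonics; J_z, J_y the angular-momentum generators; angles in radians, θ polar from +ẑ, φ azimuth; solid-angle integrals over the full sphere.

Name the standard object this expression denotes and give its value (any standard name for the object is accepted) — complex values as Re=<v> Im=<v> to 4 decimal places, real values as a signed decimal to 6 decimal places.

Gaunt coefficient, -0.210261

This is a Gaunt coefficient — the integral of a triple product of spherical harmonics over the sphere.
Rules hold: Σm=0, L=8 even, 1≤3≤5.
N = 5·7·7 = 245
Δ = 2!·2!·4!/9! = 1/3780
Racah Σ t=0..2: t=0:+1/24 t=1:−1/4 t=2:+1/24 = -1/6
⇒ 3j(2 3 3; 0 0 0)² = 4/105, sgn +1
Racah Σ t=2..2: t=2:+1/48 = 1/48
⇒ 3j(2 3 3; -1 3 -2)² = 5/84, sgn -1
4πI² = N·(3j₀)²·(3jₘ)² = 5/9
I = -1·√(0.555556/4π) = -0.21026104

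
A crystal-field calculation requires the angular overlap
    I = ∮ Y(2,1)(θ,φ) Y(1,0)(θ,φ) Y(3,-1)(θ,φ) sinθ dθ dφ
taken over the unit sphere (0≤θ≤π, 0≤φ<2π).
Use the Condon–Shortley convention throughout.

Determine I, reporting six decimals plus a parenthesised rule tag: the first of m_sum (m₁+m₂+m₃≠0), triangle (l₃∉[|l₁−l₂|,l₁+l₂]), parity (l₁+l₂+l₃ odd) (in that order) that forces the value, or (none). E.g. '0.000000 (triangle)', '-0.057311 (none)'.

Rules hold: Σm=0, L=6 even, 1≤3≤3.
N = 5·3·7 = 105
Δ = 0!·4!·2!/7! = 1/105
Racah Σ t=0..0: t=0:+1/4 = 1/4
⇒ 3j(2 1 3; 0 0 0)² = 3/35, sgn -1
Racah Σ t=0..0: t=0:+1/6 = 1/6
⇒ 3j(2 1 3; 1 0 -1)² = 8/105, sgn +1
4πI² = N·(3j₀)²·(3jₘ)² = 24/35
I = -1·√(0.685714/4π) = -0.23359668
No selection rule forces the value: the integral is nonzero (none).

-0.233597 (none)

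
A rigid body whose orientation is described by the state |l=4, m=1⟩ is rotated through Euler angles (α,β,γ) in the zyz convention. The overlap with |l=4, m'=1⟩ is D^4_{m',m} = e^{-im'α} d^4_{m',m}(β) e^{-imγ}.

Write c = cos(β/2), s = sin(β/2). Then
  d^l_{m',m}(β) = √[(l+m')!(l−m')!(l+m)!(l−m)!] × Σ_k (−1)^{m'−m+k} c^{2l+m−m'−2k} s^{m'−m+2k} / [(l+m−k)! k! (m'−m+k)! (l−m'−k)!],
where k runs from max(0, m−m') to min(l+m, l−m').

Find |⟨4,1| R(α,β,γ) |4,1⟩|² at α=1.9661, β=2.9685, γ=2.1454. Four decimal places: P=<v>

First d^4_{1,1}(β=2.9685), then the phase factors e^{-i(1)α} and e^{-i(1)γ}:
Half-angle: c=0.086438, s=0.996257. N=√(120·6·120·6)=720.000000
The bounds max(0,m−m')=0 and min(l+m,l−m')=3 give 4 terms
  k=0: (−1)^0·720.0000/(720)·0.0864^8·0.9963^0 = +0.000000
  k=1: (−1)^1·720.0000/(48)·0.0864^6·0.9963^2 = -0.000006
  k=2: (−1)^2·720.0000/(24)·0.0864^4·0.9963^4 = +0.001650
  k=3: (−1)^3·720.0000/(72)·0.0864^2·0.9963^6 = -0.073054
d^4_{1,1}(2.9685) = +0.000000 -0.000006 +0.001650 -0.073054 = -0.071410
|D^4_{1,1}|² = |d^4_{1,1}(β)|² = (-0.071410)² = 0.005099 (the z-rotation phases have unit modulus)

P=0.0051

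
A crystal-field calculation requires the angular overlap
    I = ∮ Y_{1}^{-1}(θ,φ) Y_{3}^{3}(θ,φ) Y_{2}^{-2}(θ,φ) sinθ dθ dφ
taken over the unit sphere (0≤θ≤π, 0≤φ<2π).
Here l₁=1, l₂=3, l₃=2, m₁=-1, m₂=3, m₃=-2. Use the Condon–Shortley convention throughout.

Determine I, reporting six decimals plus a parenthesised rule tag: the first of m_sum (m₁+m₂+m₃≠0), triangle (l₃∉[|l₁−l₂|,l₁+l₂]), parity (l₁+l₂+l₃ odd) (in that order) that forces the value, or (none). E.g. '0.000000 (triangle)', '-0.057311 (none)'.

-0.319865 (none)

m-sum 0 ✓  L=6 even ✓  2≤2≤4 ✓
Π(2lᵢ+1) = 3×7×5 = 105
triangle coeff Δ(1,3,2) = 1/105
Σ_t [1,1]: t=1:−1/4 = -1/4
(3j)²=3/35 [(1 3 2; 0 0 0)], sign=-1
Σ_t [2,2]: t=2:+1/48 = 1/48
(3j)²=1/7 [(1 3 2; -1 3 -2)], sign=+1
⇒ 4πI² = 9/7
I = (-1)√(9/7/(4π)) = -0.31986543
No selection rule forces the value: the integral is nonzero (none).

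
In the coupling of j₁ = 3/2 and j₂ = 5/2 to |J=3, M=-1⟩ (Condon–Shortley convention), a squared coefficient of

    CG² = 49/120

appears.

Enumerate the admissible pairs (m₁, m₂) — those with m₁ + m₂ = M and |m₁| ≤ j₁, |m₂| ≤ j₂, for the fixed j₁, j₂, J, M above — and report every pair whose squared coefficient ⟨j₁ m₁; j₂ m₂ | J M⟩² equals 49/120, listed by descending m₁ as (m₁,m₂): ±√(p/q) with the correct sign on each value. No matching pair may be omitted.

(1/2,-3/2): +√(49/120)

Admissible pairs with m₁+m₂ = M = -1: (-3/2,1/2), (-1/2,-1/2), (1/2,-3/2), (3/2,-5/2)
  (m₁,m₂)=(3/2,-5/2): CG² = 1/8, CG = +√(1/8)
  (m₁,m₂)=(1/2,-3/2): CG² = 49/120, CG = +√(49/120)   ← matches the target
  (m₁,m₂)=(-1/2,-1/2): CG² = 1/60, CG = −√(1/60)
  (m₁,m₂)=(-3/2,1/2): CG² = 9/20, CG = −√(9/20)
Pairs with CG² = 49/120: (1/2,-3/2): +√(49/120)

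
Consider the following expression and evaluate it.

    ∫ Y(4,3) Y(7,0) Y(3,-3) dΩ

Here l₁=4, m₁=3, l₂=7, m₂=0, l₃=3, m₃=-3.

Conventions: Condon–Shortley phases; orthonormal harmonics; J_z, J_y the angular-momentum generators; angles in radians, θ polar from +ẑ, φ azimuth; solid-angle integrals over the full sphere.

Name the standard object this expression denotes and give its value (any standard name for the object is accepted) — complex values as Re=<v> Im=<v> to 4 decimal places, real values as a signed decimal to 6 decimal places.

This is a Gaunt coefficient — the integral of a triple product of spherical harmonics over the sphere.
m-sum 0 ✓  L=14 even ✓  3≤3≤11 ✓
Π(2lᵢ+1) = 9×15×7 = 945
triangle coeff Δ(4,7,3) = 1/45045
Σ_t [4,4]: t=4:+1/20736 = 1/20736
(3j)²=35/1287 [(4 7 3; 0 0 0)], sign=-1
Σ_t [1,1]: t=1:−1/3628800 = -1/3628800
(3j)²=1/6435 [(4 7 3; 3 0 -3)], sign=-1
⇒ 4πI² = 245/61347
I = (+1)√(245/61347/(4π)) = 0.01782713

Gaunt coefficient, +0.017827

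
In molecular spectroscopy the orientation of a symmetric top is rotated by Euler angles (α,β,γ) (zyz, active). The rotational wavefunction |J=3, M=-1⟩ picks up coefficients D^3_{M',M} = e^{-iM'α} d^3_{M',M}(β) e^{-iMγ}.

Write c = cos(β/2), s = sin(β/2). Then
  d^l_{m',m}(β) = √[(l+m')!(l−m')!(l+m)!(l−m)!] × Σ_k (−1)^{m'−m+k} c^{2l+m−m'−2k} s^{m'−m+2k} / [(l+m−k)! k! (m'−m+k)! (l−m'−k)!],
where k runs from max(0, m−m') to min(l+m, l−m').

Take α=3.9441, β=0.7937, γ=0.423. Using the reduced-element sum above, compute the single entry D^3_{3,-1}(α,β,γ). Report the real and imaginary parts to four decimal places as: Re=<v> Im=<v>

Re=0.0296 Im=0.0673

First d^3_{3,-1}(β=0.7937), then the phase factors e^{-i(3)α} and e^{-i(-1)γ}:
With c≡cos(β/2)=0.922283 and s≡sin(β/2)=0.386515, N=[720·1·2·24]^{1/2}=185.903201
k∈{0} keeps every argument non-negative
  k=0: (−1)^4·185.9032/(48)·0.9223^2·0.3865^4 = +0.073526
d^3_{3,-1}(0.7937) = +0.073526
D = (+0.742454+0.669897i)·(+0.073526)·(+0.911862+0.410498i) = +0.029559+0.067322i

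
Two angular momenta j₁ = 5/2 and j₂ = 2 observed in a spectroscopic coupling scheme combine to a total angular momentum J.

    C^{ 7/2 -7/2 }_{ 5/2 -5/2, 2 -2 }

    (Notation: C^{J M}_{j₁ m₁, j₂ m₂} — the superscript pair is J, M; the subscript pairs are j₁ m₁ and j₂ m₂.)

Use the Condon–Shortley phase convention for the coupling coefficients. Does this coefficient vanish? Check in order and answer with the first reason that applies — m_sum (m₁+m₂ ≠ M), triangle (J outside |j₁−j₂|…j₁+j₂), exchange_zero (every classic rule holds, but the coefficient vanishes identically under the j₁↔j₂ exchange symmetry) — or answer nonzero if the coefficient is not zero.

m-sum: m₁+m₂ = -5/2+(-2) = -9/2, M = -7/2  ✗ ⇒ coefficient is 0

m_sum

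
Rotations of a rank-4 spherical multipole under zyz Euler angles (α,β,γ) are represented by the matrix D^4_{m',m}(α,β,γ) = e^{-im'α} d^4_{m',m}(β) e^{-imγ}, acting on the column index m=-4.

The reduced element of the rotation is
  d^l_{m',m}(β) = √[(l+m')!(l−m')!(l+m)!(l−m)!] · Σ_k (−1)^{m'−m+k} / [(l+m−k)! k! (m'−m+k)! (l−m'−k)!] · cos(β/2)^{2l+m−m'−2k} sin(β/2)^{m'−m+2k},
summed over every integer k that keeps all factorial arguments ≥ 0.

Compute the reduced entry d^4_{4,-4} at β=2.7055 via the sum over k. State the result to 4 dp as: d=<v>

d=0.8256

d^4_{4,-4}(β=2.7055) via the finite sum:
With c≡cos(β/2)=0.216323 and s≡sin(β/2)=0.976322, N=[40320·1·1·40320]^{1/2}=40320.000000
The bounds max(0,m−m')=0 and min(l+m,l−m')=0 give 1 term
  k=0: (−1)^8·40320.0000/(40320)·0.2163^0·0.9763^8 = +0.825552
d^4_{4,-4}(2.7055) = +0.825552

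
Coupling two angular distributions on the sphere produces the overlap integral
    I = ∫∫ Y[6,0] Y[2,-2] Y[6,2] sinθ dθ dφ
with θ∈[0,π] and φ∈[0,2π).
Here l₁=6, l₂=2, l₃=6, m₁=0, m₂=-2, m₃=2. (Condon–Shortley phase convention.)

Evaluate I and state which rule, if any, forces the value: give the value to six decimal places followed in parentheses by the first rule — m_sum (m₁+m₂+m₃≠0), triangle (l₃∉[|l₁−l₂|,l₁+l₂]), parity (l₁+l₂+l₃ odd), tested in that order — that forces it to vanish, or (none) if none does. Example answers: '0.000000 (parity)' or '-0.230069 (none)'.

m-sum 0 ✓  L=14 even ✓  4≤6≤8 ✓
Π(2lᵢ+1) = 13×5×13 = 845
triangle coeff Δ(6,2,6) = 1/90090
Σ_t [0,2]: t=0:+1/69120 t=1:−1/14400 t=2:+1/69120 = -7/172800
(3j)²=14/715 [(6 2 6; 0 0 0)], sign=-1
Σ_t [0,0]: t=0:+1/69120 = 1/69120
(3j)²=4/143 [(6 2 6; 0 -2 2)], sign=+1
⇒ 4πI² = 56/121
I = (-1)√(56/121/(4π)) = -0.19190947
No selection rule forces the value: the integral is nonzero (none).

-0.191909 (none)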